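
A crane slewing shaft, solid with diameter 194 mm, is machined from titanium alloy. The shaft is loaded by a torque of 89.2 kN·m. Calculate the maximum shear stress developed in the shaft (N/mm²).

62.2 N/mm²

J = πd⁴/32 = π(0.194)⁴/32 = 1.391×10^-4 m⁴.
τ_max = T·r/J = 89200 × 0.0970 / 1.391×10^-4 = 6.222×10^7 Pa.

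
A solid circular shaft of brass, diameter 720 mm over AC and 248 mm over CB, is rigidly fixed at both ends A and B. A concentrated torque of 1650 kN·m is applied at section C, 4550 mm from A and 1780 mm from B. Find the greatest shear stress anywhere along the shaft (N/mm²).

Compatibility: T_A·a/J_AC = T_B·b/J_CB with T_A + T_B = T₀.
J_AC = 0.0264 m⁴, J_CB = 3.71×10^-4 m⁴, so T_A = T₀·(J_AC/a)/((J_AC/a)+(J_CB/b)) = 1.593e6 N·m, T_B = 57310 N·m.
τ in each portion: τ_AC = 2.17×10^7 Pa, τ_CB = 1.91×10^7 Pa; maximum is in AC.
τ_max = T_AC·r/J = 1.593e6·0.360/0.0264 = 2.173×10^7 Pa.

21.7 N/mm²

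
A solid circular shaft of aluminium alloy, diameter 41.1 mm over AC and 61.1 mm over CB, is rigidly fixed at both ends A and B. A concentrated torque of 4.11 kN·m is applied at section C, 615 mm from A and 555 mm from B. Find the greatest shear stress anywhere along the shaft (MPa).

77.5 MPa

Compatibility: T_A·a/J_AC = T_B·b/J_CB with T_A + T_B = T₀.
J_AC = 2.80×10^-7 m⁴, J_CB = 1.37×10^-6 m⁴, so T_A = T₀·(J_AC/a)/((J_AC/a)+(J_CB/b)) = 641.0 N·m, T_B = 3469 N·m.
τ in each portion: τ_AC = 4.70×10^7 Pa, τ_CB = 7.75×10^7 Pa; maximum is in CB.
τ_max = T_CB·r/J = 3469·0.0306/1.37×10^-6 = 7.746×10^7 Pa.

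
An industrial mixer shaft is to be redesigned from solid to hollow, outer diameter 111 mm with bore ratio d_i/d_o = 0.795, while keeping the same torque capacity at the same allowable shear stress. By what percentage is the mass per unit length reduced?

Equal τ_max and T ⇒ the solid shaft needs d_s³ = d_o³(1−k⁴), so d_s = 111·(1−0.795⁴)^(1/3) = 93.65 mm.
Area ratio A_h/A_s = d_o²(1−k²)/d_s² = (1−k²)/(1−k⁴)^(2/3) = 0.5170.
Mass saving = 1 − 0.5170 = 48.3 %.

48.3 %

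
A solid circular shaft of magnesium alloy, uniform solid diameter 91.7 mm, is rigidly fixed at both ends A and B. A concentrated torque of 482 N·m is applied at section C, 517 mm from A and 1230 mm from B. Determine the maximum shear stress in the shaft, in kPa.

With uniform GJ and both ends fixed, compatibility θ_AC = θ_CB gives T_A·a = T_B·b, together with T_A + T_B = T₀.
T_A = T₀·b/(a+b) = 482.0·1230/1747 = 339.4 N·m; T_B = 142.6 N·m.
τ in each portion: τ_AC = 2.24×10^6 Pa, τ_CB = 9.42×10^5 Pa; maximum is in AC.
τ_max = T_AC·r/J = 339.4·0.0459/6.94×10^-6 = 2.241×10^6 Pa.

2240 kPa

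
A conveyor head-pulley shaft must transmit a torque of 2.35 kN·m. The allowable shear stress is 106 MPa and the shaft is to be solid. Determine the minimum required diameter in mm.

48.3 mm

For a solid shaft τ_max = 16T/(πd³), so d = (16T/(π τ_allow))^(1/3) = (16·2350/(π·1.06×10^8))^(1/3) = 0.04833 m.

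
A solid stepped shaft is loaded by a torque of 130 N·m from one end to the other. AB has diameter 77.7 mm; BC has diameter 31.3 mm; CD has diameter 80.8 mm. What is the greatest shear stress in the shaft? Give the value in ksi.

3.13 ksi

Under the same torque, τ_max = 16T/(πd³) is largest where d is smallest — segment BC (d = 31.3 mm).
τ_max = 16·130.0/(π·(0.0313)³) = 2.159×10^7 Pa.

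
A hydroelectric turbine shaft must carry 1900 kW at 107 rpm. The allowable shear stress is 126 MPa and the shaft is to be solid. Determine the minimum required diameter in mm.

190 mm

ω = 2π·107/60 = 11.21 rad/s, so T = P/ω = 1900×10³ / 11.21 = 169600 N·m.
For a solid shaft τ_max = 16T/(πd³), so d = (16T/(π τ_allow))^(1/3) = (16·169600/(π·1.26×10^8))^(1/3) = 0.1900 m.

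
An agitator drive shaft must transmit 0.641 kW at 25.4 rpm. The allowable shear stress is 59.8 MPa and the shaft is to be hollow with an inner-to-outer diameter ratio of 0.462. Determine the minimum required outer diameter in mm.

ω = 2π·25.4/60 = 2.660 rad/s, so T = P/ω = 0.641×10³ / 2.660 = 241.0 N·m.
For a hollow shaft with d_i/d_o = 0.462: τ_max = 16T/(π d_o³ (1−k⁴)), so d_o = [16T/(π τ_allow (1−k⁴))]^(1/3) = [16·241.0/(π·5.98×10^7·0.9544)]^(1/3) = 0.02781 m.

27.8 mm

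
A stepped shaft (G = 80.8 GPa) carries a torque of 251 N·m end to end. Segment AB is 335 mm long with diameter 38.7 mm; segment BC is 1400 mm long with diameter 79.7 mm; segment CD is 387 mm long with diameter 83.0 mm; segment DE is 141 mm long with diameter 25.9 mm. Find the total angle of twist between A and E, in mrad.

J_AB = π(0.0387)⁴/32 = 2.20×10^-7 m⁴; J_BC = π(0.0797)⁴/32 = 3.96×10^-6 m⁴; J_CD = π(0.0830)⁴/32 = 4.66×10^-6 m⁴; J_DE = π(0.0259)⁴/32 = 4.42×10^-8 m⁴.
θ = (T/G)·Σ L_i/J_i = (251.0/80.8×10⁹)·(0.335/2.20×10^-7 + 1.40/3.96×10^-6 + 0.387/4.66×10^-6 + 0.141/4.42×10^-8) = 0.01600 rad.

16.0 mrad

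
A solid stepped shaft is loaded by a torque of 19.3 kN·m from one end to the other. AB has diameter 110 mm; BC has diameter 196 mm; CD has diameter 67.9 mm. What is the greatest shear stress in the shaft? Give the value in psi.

45500 psi

Under the same torque, τ_max = 16T/(πd³) is largest where d is smallest — segment CD (d = 67.9 mm).
τ_max = 16·19300/(π·(0.0679)³) = 3.140×10^8 Pa.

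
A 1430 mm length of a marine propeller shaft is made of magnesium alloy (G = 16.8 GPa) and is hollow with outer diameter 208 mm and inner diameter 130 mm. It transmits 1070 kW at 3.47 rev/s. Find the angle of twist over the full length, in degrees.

1.54°

ω = 2π·3.47 = 21.80 rad/s, so T = P/ω = 1070×10³ / 21.80 = 49080 N·m.
J = π(d_o⁴ − d_i⁴)/32 = π(0.208⁴ − 0.130⁴)/32 = 1.557×10^-4 m⁴.
θ = T·L/(G·J) = 49080 × 1.43 / (16.8×10⁹ × 1.557×10^-4) = 0.02683 rad.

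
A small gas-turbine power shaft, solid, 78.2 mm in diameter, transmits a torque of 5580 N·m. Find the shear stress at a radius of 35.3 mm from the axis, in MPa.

53.7 MPa

J = πd⁴/32 = π(0.0782)⁴/32 = 3.671×10^-6 m⁴.
Shear stress varies linearly with radius: τ = T·r/J = 5580 × 0.0353 / 3.671×10^-6 = 5.365×10^7 Pa.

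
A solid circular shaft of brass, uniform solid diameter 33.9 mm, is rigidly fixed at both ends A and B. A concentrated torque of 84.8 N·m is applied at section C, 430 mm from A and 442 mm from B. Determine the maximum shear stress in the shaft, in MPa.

With uniform GJ and both ends fixed, compatibility θ_AC = θ_CB gives T_A·a = T_B·b, together with T_A + T_B = T₀.
T_A = T₀·b/(a+b) = 84.80·442/872.0 = 42.98 N·m; T_B = 41.82 N·m.
τ in each portion: τ_AC = 5.62×10^6 Pa, τ_CB = 5.47×10^6 Pa; maximum is in AC.
τ_max = T_AC·r/J = 42.98·0.0169/1.30×10^-7 = 5.619×10^6 Pa.

5.62 MPa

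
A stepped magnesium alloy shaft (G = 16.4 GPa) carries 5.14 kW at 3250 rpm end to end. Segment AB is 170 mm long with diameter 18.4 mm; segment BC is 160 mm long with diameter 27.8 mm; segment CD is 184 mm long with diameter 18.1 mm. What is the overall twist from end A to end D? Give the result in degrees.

ω = 2π·3250/60 = 340.3 rad/s, so T = P/ω = 5.14×10³ / 340.3 = 15.10 N·m.
J_AB = π(0.0184)⁴/32 = 1.13×10^-8 m⁴; J_BC = π(0.0278)⁴/32 = 5.86×10^-8 m⁴; J_CD = π(0.0181)⁴/32 = 1.05×10^-8 m⁴.
θ = (T/G)·Σ L_i/J_i = (15.10/16.4×10⁹)·(0.170/1.13×10^-8 + 0.160/5.86×10^-8 + 0.184/1.05×10^-8) = 0.03251 rad.

1.86°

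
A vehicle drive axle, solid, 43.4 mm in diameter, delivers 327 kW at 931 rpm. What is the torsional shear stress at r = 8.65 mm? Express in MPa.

83.3 MPa

ω = 2π·931/60 = 97.49 rad/s, so T = P/ω = 327×10³ / 97.49 = 3354 N·m.
J = πd⁴/32 = π(0.0434)⁴/32 = 3.483×10^-7 m⁴.
Shear stress varies linearly with radius: τ = T·r/J = 3354 × 0.00865 / 3.483×10^-7 = 8.330×10^7 Pa.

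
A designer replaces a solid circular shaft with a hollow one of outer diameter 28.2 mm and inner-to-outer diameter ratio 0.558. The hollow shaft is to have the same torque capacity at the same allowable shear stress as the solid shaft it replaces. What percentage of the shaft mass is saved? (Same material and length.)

Equal τ_max and T ⇒ the solid shaft needs d_s³ = d_o³(1−k⁴), so d_s = 28.2·(1−0.558⁴)^(1/3) = 27.26 mm.
Area ratio A_h/A_s = d_o²(1−k²)/d_s² = (1−k²)/(1−k⁴)^(2/3) = 0.7371.
Mass saving = 1 − 0.7371 = 26.3 %.

26.3 %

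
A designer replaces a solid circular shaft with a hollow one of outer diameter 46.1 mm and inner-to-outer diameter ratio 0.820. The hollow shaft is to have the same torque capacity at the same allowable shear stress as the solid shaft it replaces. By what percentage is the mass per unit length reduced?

51.1 %

Equal τ_max and T ⇒ the solid shaft needs d_s³ = d_o³(1−k⁴), so d_s = 46.1·(1−0.820⁴)^(1/3) = 37.72 mm.
Area ratio A_h/A_s = d_o²(1−k²)/d_s² = (1−k²)/(1−k⁴)^(2/3) = 0.4893.
Mass saving = 1 − 0.4893 = 51.1 %.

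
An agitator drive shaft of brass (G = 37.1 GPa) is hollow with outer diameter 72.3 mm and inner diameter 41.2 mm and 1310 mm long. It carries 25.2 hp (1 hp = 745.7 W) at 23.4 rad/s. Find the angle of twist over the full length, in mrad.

11.8 mrad

ω = 23.4 rad/s, so T = P/ω = 25.2×745.7 / 23.40 = 803.1 N·m.
J = π(d_o⁴ − d_i⁴)/32 = π(0.0723⁴ − 0.0412⁴)/32 = 2.400×10^-6 m⁴.
θ = T·L/(G·J) = 803.1 × 1.31 / (37.1×10⁹ × 2.400×10^-6) = 0.01182 rad.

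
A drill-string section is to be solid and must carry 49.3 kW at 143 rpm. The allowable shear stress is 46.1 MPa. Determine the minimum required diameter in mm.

ω = 2π·143/60 = 14.97 rad/s, so T = P/ω = 49.3×10³ / 14.97 = 3292 N·m.
For a solid shaft τ_max = 16T/(πd³), so d = (16T/(π τ_allow))^(1/3) = (16·3292/(π·4.61×10^7))^(1/3) = 0.07138 m.

71.4 mm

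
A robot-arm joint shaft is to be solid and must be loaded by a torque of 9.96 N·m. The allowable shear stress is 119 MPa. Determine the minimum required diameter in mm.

For a solid shaft τ_max = 16T/(πd³), so d = (16T/(π τ_allow))^(1/3) = (16·9.960/(π·1.19×10^8))^(1/3) = 0.007526 m.

7.53 mm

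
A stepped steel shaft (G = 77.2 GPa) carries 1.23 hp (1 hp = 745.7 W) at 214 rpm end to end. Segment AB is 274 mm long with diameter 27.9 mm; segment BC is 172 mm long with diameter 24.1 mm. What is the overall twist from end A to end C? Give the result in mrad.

ω = 2π·214/60 = 22.41 rad/s, so T = P/ω = 1.23×745.7 / 22.41 = 40.93 N·m.
J_AB = π(0.0279)⁴/32 = 5.95×10^-8 m⁴; J_BC = π(0.0241)⁴/32 = 3.31×10^-8 m⁴.
θ = (T/G)·Σ L_i/J_i = (40.93/77.2×10⁹)·(0.274/5.95×10^-8 + 0.172/3.31×10^-8) = 5.195×10^-3 rad.

5.20 mrad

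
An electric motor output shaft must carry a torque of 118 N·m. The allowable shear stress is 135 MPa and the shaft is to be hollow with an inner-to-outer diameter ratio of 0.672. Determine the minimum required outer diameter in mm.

17.7 mm

For a hollow shaft with d_i/d_o = 0.672: τ_max = 16T/(π d_o³ (1−k⁴)), so d_o = [16T/(π τ_allow (1−k⁴))]^(1/3) = [16·118.0/(π·1.35×10^8·0.7961)]^(1/3) = 0.01775 m.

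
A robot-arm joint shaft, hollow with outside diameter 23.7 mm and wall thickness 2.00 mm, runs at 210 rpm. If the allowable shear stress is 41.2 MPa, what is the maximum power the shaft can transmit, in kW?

J = π(d_o⁴ − d_i⁴)/32 = π(0.0237⁴ − 0.0197⁴)/32 = 1.619×10^-8 m⁴.
T_max = τ_allow·J/r = 4.12×10^7 × 1.619×10^-8 / 0.0118 = 56.28 N·m.
ω = 2π·210/60 = 21.99 rad/s, so P_max = T_max·ω = 1238 W.

1.24 kW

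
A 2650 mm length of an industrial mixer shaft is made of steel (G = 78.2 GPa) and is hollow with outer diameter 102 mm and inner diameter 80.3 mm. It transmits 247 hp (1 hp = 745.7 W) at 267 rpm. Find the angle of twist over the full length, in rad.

ω = 2π·267/60 = 27.96 rad/s, so T = P/ω = 247×745.7 / 27.96 = 6588 N·m.
J = π(d_o⁴ − d_i⁴)/32 = π(0.102⁴ − 0.0803⁴)/32 = 6.545×10^-6 m⁴.
θ = T·L/(G·J) = 6588 × 2.65 / (78.2×10⁹ × 6.545×10^-6) = 0.03411 rad.

0.0341 rad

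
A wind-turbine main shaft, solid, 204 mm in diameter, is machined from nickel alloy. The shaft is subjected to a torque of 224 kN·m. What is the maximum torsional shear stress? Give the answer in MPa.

J = πd⁴/32 = π(0.204)⁴/32 = 1.700×10^-4 m⁴.
τ_max = T·r/J = 224000 × 0.102 / 1.700×10^-4 = 1.344×10^8 Pa.

134 MPa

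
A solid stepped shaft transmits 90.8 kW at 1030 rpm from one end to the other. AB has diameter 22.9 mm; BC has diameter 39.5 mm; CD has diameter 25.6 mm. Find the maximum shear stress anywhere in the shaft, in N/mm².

357 N/mm²

ω = 2π·1030/60 = 107.9 rad/s, so T = P/ω = 90.8×10³ / 107.9 = 841.8 N·m.
Under the same torque, τ_max = 16T/(πd³) is largest where d is smallest — segment AB (d = 22.9 mm).
τ_max = 16·841.8/(π·(0.0229)³) = 3.570×10^8 Pa.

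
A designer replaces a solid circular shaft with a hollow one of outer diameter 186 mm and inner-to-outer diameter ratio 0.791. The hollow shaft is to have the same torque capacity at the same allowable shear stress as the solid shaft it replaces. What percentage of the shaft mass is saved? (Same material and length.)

47.9 %

Equal τ_max and T ⇒ the solid shaft needs d_s³ = d_o³(1−k⁴), so d_s = 186·(1−0.791⁴)^(1/3) = 157.6 mm.
Area ratio A_h/A_s = d_o²(1−k²)/d_s² = (1−k²)/(1−k⁴)^(2/3) = 0.5213.
Mass saving = 1 − 0.5213 = 47.9 %.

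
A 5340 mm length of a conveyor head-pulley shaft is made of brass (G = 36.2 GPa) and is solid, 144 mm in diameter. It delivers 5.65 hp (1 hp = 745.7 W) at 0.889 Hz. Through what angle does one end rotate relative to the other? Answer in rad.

0.00264 rad

ω = 2π·0.889 = 5.586 rad/s, so T = P/ω = 5.65×745.7 / 5.586 = 754.3 N·m.
J = πd⁴/32 = π(0.144)⁴/32 = 4.221×10^-5 m⁴.
θ = T·L/(G·J) = 754.3 × 5.34 / (36.2×10⁹ × 4.221×10^-5) = 2.636×10^-3 rad.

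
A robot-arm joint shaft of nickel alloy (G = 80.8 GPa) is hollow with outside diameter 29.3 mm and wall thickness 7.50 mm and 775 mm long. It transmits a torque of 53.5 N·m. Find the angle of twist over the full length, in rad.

0.00752 rad

J = π(d_o⁴ − d_i⁴)/32 = π(0.0293⁴ − 0.0143⁴)/32 = 6.825×10^-8 m⁴.
θ = T·L/(G·J) = 53.50 × 0.775 / (80.8×10⁹ × 6.825×10^-8) = 7.519×10^-3 rad.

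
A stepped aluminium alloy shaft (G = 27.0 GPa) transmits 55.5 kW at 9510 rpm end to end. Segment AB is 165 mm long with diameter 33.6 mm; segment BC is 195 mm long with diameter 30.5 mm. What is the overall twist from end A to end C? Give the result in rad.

ω = 2π·9510/60 = 995.9 rad/s, so T = P/ω = 55.5×10³ / 995.9 = 55.73 N·m.
J_AB = π(0.0336)⁴/32 = 1.25×10^-7 m⁴; J_BC = π(0.0305)⁴/32 = 8.50×10^-8 m⁴.
θ = (T/G)·Σ L_i/J_i = (55.73/27.0×10⁹)·(0.165/1.25×10^-7 + 0.195/8.50×10^-8) = 7.459×10^-3 rad.

0.00746 rad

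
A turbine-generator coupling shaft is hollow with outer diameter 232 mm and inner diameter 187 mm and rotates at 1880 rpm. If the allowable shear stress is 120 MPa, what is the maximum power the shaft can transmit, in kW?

33500 kW

J = π(d_o⁴ − d_i⁴)/32 = π(0.232⁴ − 0.187⁴)/32 = 1.644×10^-4 m⁴.
T_max = τ_allow·J/r = 1.20×10^8 × 1.644×10^-4 / 0.116 = 170000 N·m.
ω = 2π·1880/60 = 196.9 rad/s, so P_max = T_max·ω = 3.347×10^7 W.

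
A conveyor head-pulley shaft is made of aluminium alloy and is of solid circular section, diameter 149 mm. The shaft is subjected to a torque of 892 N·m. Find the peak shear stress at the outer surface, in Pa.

J = πd⁴/32 = π(0.149)⁴/32 = 4.839×10^-5 m⁴.
τ_max = T·r/J = 892.0 × 0.0745 / 4.839×10^-5 = 1.373×10^6 Pa.

1.37e6 Pa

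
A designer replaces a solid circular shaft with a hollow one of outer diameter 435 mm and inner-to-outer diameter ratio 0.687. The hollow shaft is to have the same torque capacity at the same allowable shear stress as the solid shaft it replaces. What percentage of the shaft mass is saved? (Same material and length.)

Equal τ_max and T ⇒ the solid shaft needs d_s³ = d_o³(1−k⁴), so d_s = 435·(1−0.687⁴)^(1/3) = 400.0 mm.
Area ratio A_h/A_s = d_o²(1−k²)/d_s² = (1−k²)/(1−k⁴)^(2/3) = 0.6246.
Mass saving = 1 − 0.6246 = 37.5 %.

37.5 %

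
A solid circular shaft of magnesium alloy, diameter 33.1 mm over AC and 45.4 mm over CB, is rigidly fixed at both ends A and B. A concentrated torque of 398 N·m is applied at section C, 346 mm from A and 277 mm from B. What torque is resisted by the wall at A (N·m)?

Compatibility: T_A·a/J_AC = T_B·b/J_CB with T_A + T_B = T₀.
J_AC = 1.18×10^-7 m⁴, J_CB = 4.17×10^-7 m⁴, so T_A = T₀·(J_AC/a)/((J_AC/a)+(J_CB/b)) = 73.42 N·m, T_B = 324.6 N·m.

73.4 N·m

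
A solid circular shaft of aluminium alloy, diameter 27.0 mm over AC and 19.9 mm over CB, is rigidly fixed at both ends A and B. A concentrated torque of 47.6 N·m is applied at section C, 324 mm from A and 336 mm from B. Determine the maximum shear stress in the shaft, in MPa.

9.59 MPa

Compatibility: T_A·a/J_AC = T_B·b/J_CB with T_A + T_B = T₀.
J_AC = 5.22×10^-8 m⁴, J_CB = 1.54×10^-8 m⁴, so T_A = T₀·(J_AC/a)/((J_AC/a)+(J_CB/b)) = 37.06 N·m, T_B = 10.54 N·m.
τ in each portion: τ_AC = 9.59×10^6 Pa, τ_CB = 6.81×10^6 Pa; maximum is in AC.
τ_max = T_AC·r/J = 37.06·0.0135/5.22×10^-8 = 9.588×10^6 Pa.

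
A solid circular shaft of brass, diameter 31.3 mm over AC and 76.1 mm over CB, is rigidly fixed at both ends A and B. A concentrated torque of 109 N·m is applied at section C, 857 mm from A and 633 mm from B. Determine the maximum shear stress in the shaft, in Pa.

1.23e6 Pa

Compatibility: T_A·a/J_AC = T_B·b/J_CB with T_A + T_B = T₀.
J_AC = 9.42×10^-8 m⁴, J_CB = 3.29×10^-6 m⁴, so T_A = T₀·(J_AC/a)/((J_AC/a)+(J_CB/b)) = 2.256 N·m, T_B = 106.7 N·m.
τ in each portion: τ_AC = 3.75×10^5 Pa, τ_CB = 1.23×10^6 Pa; maximum is in CB.
τ_max = T_CB·r/J = 106.7·0.0381/3.29×10^-6 = 1.234×10^6 Pa.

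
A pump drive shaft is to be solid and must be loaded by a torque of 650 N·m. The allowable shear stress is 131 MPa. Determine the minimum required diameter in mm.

29.3 mm

For a solid shaft τ_max = 16T/(πd³), so d = (16T/(π τ_allow))^(1/3) = (16·650.0/(π·1.31×10^8))^(1/3) = 0.02935 m.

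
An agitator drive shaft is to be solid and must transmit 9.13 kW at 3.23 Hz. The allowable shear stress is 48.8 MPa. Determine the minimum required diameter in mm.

36.1 mm

ω = 2π·3.23 = 20.29 rad/s, so T = P/ω = 9.13×10³ / 20.29 = 449.9 N·m.
For a solid shaft τ_max = 16T/(πd³), so d = (16T/(π τ_allow))^(1/3) = (16·449.9/(π·4.88×10^7))^(1/3) = 0.03608 m.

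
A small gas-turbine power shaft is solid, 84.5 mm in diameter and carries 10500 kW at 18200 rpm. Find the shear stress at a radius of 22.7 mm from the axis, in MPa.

ω = 2π·18200/60 = 1906 rad/s, so T = P/ω = 10500×10³ / 1906 = 5509 N·m.
J = πd⁴/32 = π(0.0845)⁴/32 = 5.005×10^-6 m⁴.
Shear stress varies linearly with radius: τ = T·r/J = 5509 × 0.0227 / 5.005×10^-6 = 2.499×10^7 Pa.

25.0 MPa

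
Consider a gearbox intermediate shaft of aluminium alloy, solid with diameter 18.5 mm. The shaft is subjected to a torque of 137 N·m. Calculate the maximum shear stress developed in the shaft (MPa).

J = πd⁴/32 = π(0.0185)⁴/32 = 1.150×10^-8 m⁴.
τ_max = T·r/J = 137.0 × 0.00925 / 1.150×10^-8 = 1.102×10^8 Pa.

110 MPa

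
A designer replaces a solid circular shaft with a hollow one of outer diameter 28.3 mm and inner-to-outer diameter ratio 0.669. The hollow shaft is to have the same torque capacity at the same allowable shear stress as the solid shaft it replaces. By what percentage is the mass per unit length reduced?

35.9 %

Equal τ_max and T ⇒ the solid shaft needs d_s³ = d_o³(1−k⁴), so d_s = 28.3·(1−0.669⁴)^(1/3) = 26.27 mm.
Area ratio A_h/A_s = d_o²(1−k²)/d_s² = (1−k²)/(1−k⁴)^(2/3) = 0.6412.
Mass saving = 1 − 0.6412 = 35.9 %.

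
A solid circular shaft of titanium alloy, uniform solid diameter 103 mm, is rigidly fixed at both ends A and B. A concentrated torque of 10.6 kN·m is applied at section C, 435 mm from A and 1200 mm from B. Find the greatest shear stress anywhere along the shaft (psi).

With uniform GJ and both ends fixed, compatibility θ_AC = θ_CB gives T_A·a = T_B·b, together with T_A + T_B = T₀.
T_A = T₀·b/(a+b) = 10600·1200/1635 = 7780 N·m; T_B = 2820 N·m.
τ in each portion: τ_AC = 3.63×10^7 Pa, τ_CB = 1.31×10^7 Pa; maximum is in AC.
τ_max = T_AC·r/J = 7780·0.0515/1.10×10^-5 = 3.626×10^7 Pa.

5260 psi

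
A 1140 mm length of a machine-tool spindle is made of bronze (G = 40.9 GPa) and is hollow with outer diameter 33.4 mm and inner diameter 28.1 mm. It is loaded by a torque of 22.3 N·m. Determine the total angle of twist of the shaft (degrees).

J = π(d_o⁴ − d_i⁴)/32 = π(0.0334⁴ − 0.0281⁴)/32 = 6.097×10^-8 m⁴.
θ = T·L/(G·J) = 22.30 × 1.14 / (40.9×10⁹ × 6.097×10^-8) = 0.01020 rad.

0.584°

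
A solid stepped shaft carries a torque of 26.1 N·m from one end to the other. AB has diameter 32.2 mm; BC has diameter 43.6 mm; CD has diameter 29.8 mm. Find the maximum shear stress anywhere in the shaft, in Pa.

5.02e6 Pa

Under the same torque, τ_max = 16T/(πd³) is largest where d is smallest — segment CD (d = 29.8 mm).
τ_max = 16·26.10/(π·(0.0298)³) = 5.023×10^6 Pa.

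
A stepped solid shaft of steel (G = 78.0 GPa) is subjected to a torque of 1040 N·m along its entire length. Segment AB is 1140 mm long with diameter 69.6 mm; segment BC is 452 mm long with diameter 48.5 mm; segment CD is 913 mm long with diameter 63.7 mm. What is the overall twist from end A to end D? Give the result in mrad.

J_AB = π(0.0696)⁴/32 = 2.30×10^-6 m⁴; J_BC = π(0.0485)⁴/32 = 5.43×10^-7 m⁴; J_CD = π(0.0637)⁴/32 = 1.62×10^-6 m⁴.
θ = (T/G)·Σ L_i/J_i = (1040/78.0×10⁹)·(1.14/2.30×10^-6 + 0.452/5.43×10^-7 + 0.913/1.62×10^-6) = 0.02522 rad.

25.2 mrad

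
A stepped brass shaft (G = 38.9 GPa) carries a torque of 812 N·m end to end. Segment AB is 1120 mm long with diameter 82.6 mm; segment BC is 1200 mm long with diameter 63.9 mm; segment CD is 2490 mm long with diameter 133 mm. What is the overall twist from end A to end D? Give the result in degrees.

J_AB = π(0.0826)⁴/32 = 4.57×10^-6 m⁴; J_BC = π(0.0639)⁴/32 = 1.64×10^-6 m⁴; J_CD = π(0.133)⁴/32 = 3.07×10^-5 m⁴.
θ = (T/G)·Σ L_i/J_i = (812.0/38.9×10⁹)·(1.12/4.57×10^-6 + 1.20/1.64×10^-6 + 2.49/3.07×10^-5) = 0.02211 rad.

1.27°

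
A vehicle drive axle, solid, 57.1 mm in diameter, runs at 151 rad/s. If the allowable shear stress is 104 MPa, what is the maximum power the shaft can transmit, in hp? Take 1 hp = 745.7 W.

770 hp

J = πd⁴/32 = π(0.0571)⁴/32 = 1.044×10^-6 m⁴.
T_max = τ_allow·J/r = 1.04×10^8 × 1.044×10^-6 / 0.0285 = 3802 N·m.
ω = 151 rad/s, so P_max = T_max·ω = 5.740×10^5 W.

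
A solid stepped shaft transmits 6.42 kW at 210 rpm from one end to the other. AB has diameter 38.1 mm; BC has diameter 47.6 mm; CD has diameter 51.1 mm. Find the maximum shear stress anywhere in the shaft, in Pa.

ω = 2π·210/60 = 21.99 rad/s, so T = P/ω = 6.42×10³ / 21.99 = 291.9 N·m.
Under the same torque, τ_max = 16T/(πd³) is largest where d is smallest — segment AB (d = 38.1 mm).
τ_max = 16·291.9/(π·(0.0381)³) = 2.688×10^7 Pa.

2.69e7 Pa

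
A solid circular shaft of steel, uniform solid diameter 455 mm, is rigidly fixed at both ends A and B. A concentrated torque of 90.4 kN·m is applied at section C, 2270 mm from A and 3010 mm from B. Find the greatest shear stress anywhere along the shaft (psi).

404 psi

With uniform GJ and both ends fixed, compatibility θ_AC = θ_CB gives T_A·a = T_B·b, together with T_A + T_B = T₀.
T_A = T₀·b/(a+b) = 90400·3010/5280 = 51530 N·m; T_B = 38870 N·m.
τ in each portion: τ_AC = 2.79×10^6 Pa, τ_CB = 2.10×10^6 Pa; maximum is in AC.
τ_max = T_AC·r/J = 51530·0.228/4.21×10^-3 = 2.786×10^6 Pa.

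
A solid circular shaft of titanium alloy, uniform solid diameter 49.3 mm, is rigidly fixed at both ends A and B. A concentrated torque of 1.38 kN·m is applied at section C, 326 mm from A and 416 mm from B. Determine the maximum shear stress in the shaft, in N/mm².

32.9 N/mm²

With uniform GJ and both ends fixed, compatibility θ_AC = θ_CB gives T_A·a = T_B·b, together with T_A + T_B = T₀.
T_A = T₀·b/(a+b) = 1380·416/742.0 = 773.7 N·m; T_B = 606.3 N·m.
τ in each portion: τ_AC = 3.29×10^7 Pa, τ_CB = 2.58×10^7 Pa; maximum is in AC.
τ_max = T_AC·r/J = 773.7·0.0246/5.80×10^-7 = 3.289×10^7 Pa.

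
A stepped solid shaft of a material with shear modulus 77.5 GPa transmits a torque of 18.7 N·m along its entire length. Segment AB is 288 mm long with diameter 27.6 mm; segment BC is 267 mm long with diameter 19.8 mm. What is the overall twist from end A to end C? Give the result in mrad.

J_AB = π(0.0276)⁴/32 = 5.70×10^-8 m⁴; J_BC = π(0.0198)⁴/32 = 1.51×10^-8 m⁴.
θ = (T/G)·Σ L_i/J_i = (18.70/77.5×10⁹)·(0.288/5.70×10^-8 + 0.267/1.51×10^-8) = 5.489×10^-3 rad.

5.49 mrad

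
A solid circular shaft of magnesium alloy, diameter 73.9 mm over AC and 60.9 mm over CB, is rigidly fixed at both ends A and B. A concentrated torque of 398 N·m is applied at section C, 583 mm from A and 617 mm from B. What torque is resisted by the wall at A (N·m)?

277 N·m

Compatibility: T_A·a/J_AC = T_B·b/J_CB with T_A + T_B = T₀.
J_AC = 2.93×10^-6 m⁴, J_CB = 1.35×10^-6 m⁴, so T_A = T₀·(J_AC/a)/((J_AC/a)+(J_CB/b)) = 277.2 N·m, T_B = 120.8 N·m.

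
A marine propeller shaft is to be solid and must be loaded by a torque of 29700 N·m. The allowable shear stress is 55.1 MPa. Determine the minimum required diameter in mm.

For a solid shaft τ_max = 16T/(πd³), so d = (16T/(π τ_allow))^(1/3) = (16·29700/(π·5.51×10^7))^(1/3) = 0.1400 m.

140 mm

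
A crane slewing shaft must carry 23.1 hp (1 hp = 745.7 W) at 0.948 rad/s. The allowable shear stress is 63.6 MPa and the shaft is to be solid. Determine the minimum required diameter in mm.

ω = 0.948 rad/s, so T = P/ω = 23.1×745.7 / 0.9480 = 18170 N·m.
For a solid shaft τ_max = 16T/(πd³), so d = (16T/(π τ_allow))^(1/3) = (16·18170/(π·6.36×10^7))^(1/3) = 0.1133 m.

113 mm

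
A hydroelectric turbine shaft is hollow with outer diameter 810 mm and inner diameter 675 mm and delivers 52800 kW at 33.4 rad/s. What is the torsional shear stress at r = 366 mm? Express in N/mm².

26.4 N/mm²

ω = 33.4 rad/s, so T = P/ω = 52800×10³ / 33.40 = 1.581e6 N·m.
J = π(d_o⁴ − d_i⁴)/32 = π(0.810⁴ − 0.675⁴)/32 = 0.02188 m⁴.
Shear stress varies linearly with radius: τ = T·r/J = 1.581e6 × 0.366 / 0.02188 = 2.644×10^7 Pa.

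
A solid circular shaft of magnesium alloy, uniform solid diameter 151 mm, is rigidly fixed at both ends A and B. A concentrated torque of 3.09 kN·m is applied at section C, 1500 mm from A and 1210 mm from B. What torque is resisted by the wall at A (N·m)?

1380 N·m

With uniform GJ and both ends fixed, compatibility θ_AC = θ_CB gives T_A·a = T_B·b, together with T_A + T_B = T₀.
T_A = T₀·b/(a+b) = 3090·1210/2710 = 1380 N·m; T_B = 1710 N·m.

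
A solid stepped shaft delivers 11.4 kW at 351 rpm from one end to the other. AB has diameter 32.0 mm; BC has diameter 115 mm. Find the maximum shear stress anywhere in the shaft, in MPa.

ω = 2π·351/60 = 36.76 rad/s, so T = P/ω = 11.4×10³ / 36.76 = 310.1 N·m.
Under the same torque, τ_max = 16T/(πd³) is largest where d is smallest — segment AB (d = 32.0 mm).
τ_max = 16·310.1/(π·(0.0320)³) = 4.820×10^7 Pa.

48.2 MPa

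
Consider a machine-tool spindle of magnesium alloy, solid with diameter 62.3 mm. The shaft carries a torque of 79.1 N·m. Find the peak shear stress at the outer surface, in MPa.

1.67 MPa

J = πd⁴/32 = π(0.0623)⁴/32 = 1.479×10^-6 m⁴.
τ_max = T·r/J = 79.10 × 0.0311 / 1.479×10^-6 = 1.666×10^6 Pa.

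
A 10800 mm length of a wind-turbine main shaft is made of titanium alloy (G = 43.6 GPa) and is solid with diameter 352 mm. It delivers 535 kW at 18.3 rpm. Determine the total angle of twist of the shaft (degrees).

ω = 2π·18.3/60 = 1.916 rad/s, so T = P/ω = 535×10³ / 1.916 = 279200 N·m.
J = πd⁴/32 = π(0.352)⁴/32 = 1.507×10^-3 m⁴.
θ = T·L/(G·J) = 279200 × 10.8 / (43.6×10⁹ × 1.507×10^-3) = 0.04588 rad.

2.63°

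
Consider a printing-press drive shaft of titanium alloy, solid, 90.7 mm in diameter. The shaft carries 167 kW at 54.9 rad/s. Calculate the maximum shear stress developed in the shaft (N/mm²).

20.8 N/mm²

ω = 54.9 rad/s, so T = P/ω = 167×10³ / 54.90 = 3042 N·m.
J = πd⁴/32 = π(0.0907)⁴/32 = 6.644×10^-6 m⁴.
τ_max = T·r/J = 3042 × 0.0454 / 6.644×10^-6 = 2.076×10^7 Pa.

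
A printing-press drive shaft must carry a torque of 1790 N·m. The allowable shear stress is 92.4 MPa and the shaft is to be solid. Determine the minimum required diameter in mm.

For a solid shaft τ_max = 16T/(πd³), so d = (16T/(π τ_allow))^(1/3) = (16·1790/(π·9.24×10^7))^(1/3) = 0.04621 m.

46.2 mm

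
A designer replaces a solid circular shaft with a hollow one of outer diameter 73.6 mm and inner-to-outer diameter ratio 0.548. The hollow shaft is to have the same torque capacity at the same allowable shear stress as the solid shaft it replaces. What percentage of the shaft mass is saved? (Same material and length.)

25.5 %

Equal τ_max and T ⇒ the solid shaft needs d_s³ = d_o³(1−k⁴), so d_s = 73.6·(1−0.548⁴)^(1/3) = 71.32 mm.
Area ratio A_h/A_s = d_o²(1−k²)/d_s² = (1−k²)/(1−k⁴)^(2/3) = 0.7452.
Mass saving = 1 − 0.7452 = 25.5 %.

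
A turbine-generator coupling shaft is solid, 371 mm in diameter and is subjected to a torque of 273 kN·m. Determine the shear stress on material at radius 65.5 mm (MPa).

J = πd⁴/32 = π(0.371)⁴/32 = 1.860×10^-3 m⁴.
Shear stress varies linearly with radius: τ = T·r/J = 273000 × 0.0655 / 1.860×10^-3 = 9.614×10^6 Pa.

9.61 MPa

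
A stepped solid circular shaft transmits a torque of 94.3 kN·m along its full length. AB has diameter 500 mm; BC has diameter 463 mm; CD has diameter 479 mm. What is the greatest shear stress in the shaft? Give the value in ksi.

0.702 ksi

Under the same torque, τ_max = 16T/(πd³) is largest where d is smallest — segment BC (d = 463 mm).
τ_max = 16·94300/(π·(0.463)³) = 4.839×10^6 Pa.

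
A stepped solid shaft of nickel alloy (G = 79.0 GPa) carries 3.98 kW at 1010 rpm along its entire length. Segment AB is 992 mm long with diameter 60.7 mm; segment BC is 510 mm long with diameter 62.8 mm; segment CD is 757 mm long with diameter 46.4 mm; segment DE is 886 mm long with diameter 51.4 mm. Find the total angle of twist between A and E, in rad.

ω = 2π·1010/60 = 105.8 rad/s, so T = P/ω = 3.98×10³ / 105.8 = 37.63 N·m.
J_AB = π(0.0607)⁴/32 = 1.33×10^-6 m⁴; J_BC = π(0.0628)⁴/32 = 1.53×10^-6 m⁴; J_CD = π(0.0464)⁴/32 = 4.55×10^-7 m⁴; J_DE = π(0.0514)⁴/32 = 6.85×10^-7 m⁴.
θ = (T/G)·Σ L_i/J_i = (37.63/79.0×10⁹)·(0.992/1.33×10^-6 + 0.510/1.53×10^-6 + 0.757/4.55×10^-7 + 0.886/6.85×10^-7) = 1.922×10^-3 rad.

0.00192 rad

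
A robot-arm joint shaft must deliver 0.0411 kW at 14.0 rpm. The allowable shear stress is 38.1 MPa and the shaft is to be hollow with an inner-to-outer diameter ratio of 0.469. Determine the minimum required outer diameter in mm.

ω = 2π·14.0/60 = 1.466 rad/s, so T = P/ω = 0.0411×10³ / 1.466 = 28.03 N·m.
For a hollow shaft with d_i/d_o = 0.469: τ_max = 16T/(π d_o³ (1−k⁴)), so d_o = [16T/(π τ_allow (1−k⁴))]^(1/3) = [16·28.03/(π·3.81×10^7·0.9516)]^(1/3) = 0.01579 m.

15.8 mm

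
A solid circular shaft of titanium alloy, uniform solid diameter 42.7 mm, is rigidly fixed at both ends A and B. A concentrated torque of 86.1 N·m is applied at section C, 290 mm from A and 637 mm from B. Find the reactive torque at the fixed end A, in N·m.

With uniform GJ and both ends fixed, compatibility θ_AC = θ_CB gives T_A·a = T_B·b, together with T_A + T_B = T₀.
T_A = T₀·b/(a+b) = 86.10·637/927.0 = 59.16 N·m; T_B = 26.94 N·m.

59.2 N·m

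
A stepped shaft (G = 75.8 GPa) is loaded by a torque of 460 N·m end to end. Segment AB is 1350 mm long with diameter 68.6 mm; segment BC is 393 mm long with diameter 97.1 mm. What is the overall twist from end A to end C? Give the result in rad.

0.00404 rad

J_AB = π(0.0686)⁴/32 = 2.17×10^-6 m⁴; J_BC = π(0.0971)⁴/32 = 8.73×10^-6 m⁴.
θ = (T/G)·Σ L_i/J_i = (460.0/75.8×10⁹)·(1.35/2.17×10^-6 + 0.393/8.73×10^-6) = 4.041×10^-3 rad.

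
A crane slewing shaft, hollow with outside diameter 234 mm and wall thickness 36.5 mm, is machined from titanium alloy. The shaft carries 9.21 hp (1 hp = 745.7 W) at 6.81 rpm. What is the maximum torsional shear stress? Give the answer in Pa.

4.93e6 Pa

ω = 2π·6.81/60 = 0.7131 rad/s, so T = P/ω = 9.21×745.7 / 0.7131 = 9630 N·m.
J = π(d_o⁴ − d_i⁴)/32 = π(0.234⁴ − 0.161⁴)/32 = 2.284×10^-4 m⁴.
τ_max = T·r/J = 9630 × 0.117 / 2.284×10^-4 = 4.934×10^6 Pa.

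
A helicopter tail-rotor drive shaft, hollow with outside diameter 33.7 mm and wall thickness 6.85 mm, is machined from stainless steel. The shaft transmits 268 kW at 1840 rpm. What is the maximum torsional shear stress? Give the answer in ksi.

30.6 ksi

ω = 2π·1840/60 = 192.7 rad/s, so T = P/ω = 268×10³ / 192.7 = 1391 N·m.
J = π(d_o⁴ − d_i⁴)/32 = π(0.0337⁴ − 0.0200⁴)/32 = 1.109×10^-7 m⁴.
τ_max = T·r/J = 1391 × 0.0169 / 1.109×10^-7 = 2.113×10^8 Pa.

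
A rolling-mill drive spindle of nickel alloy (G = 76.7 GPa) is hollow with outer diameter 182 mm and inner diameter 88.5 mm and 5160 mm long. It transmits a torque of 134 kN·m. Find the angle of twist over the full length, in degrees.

J = π(d_o⁴ − d_i⁴)/32 = π(0.182⁴ − 0.0885⁴)/32 = 1.017×10^-4 m⁴.
θ = T·L/(G·J) = 134000 × 5.16 / (76.7×10⁹ × 1.017×10^-4) = 0.08865 rad.

5.08°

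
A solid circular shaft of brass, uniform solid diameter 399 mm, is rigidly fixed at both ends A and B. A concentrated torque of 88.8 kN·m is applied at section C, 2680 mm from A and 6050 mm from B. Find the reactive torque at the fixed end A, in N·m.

61500 N·m

With uniform GJ and both ends fixed, compatibility θ_AC = θ_CB gives T_A·a = T_B·b, together with T_A + T_B = T₀.
T_A = T₀·b/(a+b) = 88800·6050/8730 = 61540 N·m; T_B = 27260 N·m.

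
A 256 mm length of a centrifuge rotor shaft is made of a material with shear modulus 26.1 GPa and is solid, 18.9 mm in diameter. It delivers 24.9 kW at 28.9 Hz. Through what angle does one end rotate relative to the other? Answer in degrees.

6.15°

ω = 2π·28.9 = 181.6 rad/s, so T = P/ω = 24.9×10³ / 181.6 = 137.1 N·m.
J = πd⁴/32 = π(0.0189)⁴/32 = 1.253×10^-8 m⁴.
θ = T·L/(G·J) = 137.1 × 0.256 / (26.1×10⁹ × 1.253×10^-8) = 0.1074 rad.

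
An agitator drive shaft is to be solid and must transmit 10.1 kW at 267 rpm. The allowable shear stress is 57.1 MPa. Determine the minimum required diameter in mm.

31.8 mm

ω = 2π·267/60 = 27.96 rad/s, so T = P/ω = 10.1×10³ / 27.96 = 361.2 N·m.
For a solid shaft τ_max = 16T/(πd³), so d = (16T/(π τ_allow))^(1/3) = (16·361.2/(π·5.71×10^7))^(1/3) = 0.03182 m.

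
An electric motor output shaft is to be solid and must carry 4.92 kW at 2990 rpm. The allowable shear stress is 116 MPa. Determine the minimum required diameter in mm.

8.84 mm

ω = 2π·2990/60 = 313.1 rad/s, so T = P/ω = 4.92×10³ / 313.1 = 15.71 N·m.
For a solid shaft τ_max = 16T/(πd³), so d = (16T/(π τ_allow))^(1/3) = (16·15.71/(π·1.16×10^8))^(1/3) = 0.008836 m.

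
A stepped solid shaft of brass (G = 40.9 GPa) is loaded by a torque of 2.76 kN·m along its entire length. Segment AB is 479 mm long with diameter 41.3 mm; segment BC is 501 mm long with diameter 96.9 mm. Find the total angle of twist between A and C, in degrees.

J_AB = π(0.0413)⁴/32 = 2.86×10^-7 m⁴; J_BC = π(0.0969)⁴/32 = 8.66×10^-6 m⁴.
θ = (T/G)·Σ L_i/J_i = (2760/40.9×10⁹)·(0.479/2.86×10^-7 + 0.501/8.66×10^-6) = 0.1171 rad.

6.71°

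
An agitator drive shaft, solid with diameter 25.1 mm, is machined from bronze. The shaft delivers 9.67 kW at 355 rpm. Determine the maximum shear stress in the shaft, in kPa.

83800 kPa

ω = 2π·355/60 = 37.18 rad/s, so T = P/ω = 9.67×10³ / 37.18 = 260.1 N·m.
J = πd⁴/32 = π(0.0251)⁴/32 = 3.897×10^-8 m⁴.
τ_max = T·r/J = 260.1 × 0.0126 / 3.897×10^-8 = 8.378×10^7 Pa.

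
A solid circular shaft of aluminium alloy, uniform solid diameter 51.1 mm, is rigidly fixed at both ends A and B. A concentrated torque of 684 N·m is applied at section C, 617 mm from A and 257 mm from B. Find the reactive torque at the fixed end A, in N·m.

201 N·m

With uniform GJ and both ends fixed, compatibility θ_AC = θ_CB gives T_A·a = T_B·b, together with T_A + T_B = T₀.
T_A = T₀·b/(a+b) = 684.0·257/874.0 = 201.1 N·m; T_B = 482.9 N·m.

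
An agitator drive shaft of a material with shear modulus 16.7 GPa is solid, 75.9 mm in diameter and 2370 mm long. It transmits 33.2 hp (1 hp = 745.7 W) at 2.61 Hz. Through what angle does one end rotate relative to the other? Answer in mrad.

65.8 mrad

ω = 2π·2.61 = 16.40 rad/s, so T = P/ω = 33.2×745.7 / 16.40 = 1510 N·m.
J = πd⁴/32 = π(0.0759)⁴/32 = 3.258×10^-6 m⁴.
θ = T·L/(G·J) = 1510 × 2.37 / (16.7×10⁹ × 3.258×10^-6) = 0.06576 rad.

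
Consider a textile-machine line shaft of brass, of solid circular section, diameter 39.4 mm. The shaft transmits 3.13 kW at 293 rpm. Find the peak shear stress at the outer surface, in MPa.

8.49 MPa

ω = 2π·293/60 = 30.68 rad/s, so T = P/ω = 3.13×10³ / 30.68 = 102.0 N·m.
J = πd⁴/32 = π(0.0394)⁴/32 = 2.366×10^-7 m⁴.
τ_max = T·r/J = 102.0 × 0.0197 / 2.366×10^-7 = 8.494×10^6 Pa.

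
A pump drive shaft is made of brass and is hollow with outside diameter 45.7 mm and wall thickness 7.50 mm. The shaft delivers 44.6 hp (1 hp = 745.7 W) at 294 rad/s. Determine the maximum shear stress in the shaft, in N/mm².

ω = 294 rad/s, so T = P/ω = 44.6×745.7 / 294.0 = 113.1 N·m.
J = π(d_o⁴ − d_i⁴)/32 = π(0.0457⁴ − 0.0307⁴)/32 = 3.410×10^-7 m⁴.
τ_max = T·r/J = 113.1 × 0.0229 / 3.410×10^-7 = 7.580×10^6 Pa.

7.58 N/mm²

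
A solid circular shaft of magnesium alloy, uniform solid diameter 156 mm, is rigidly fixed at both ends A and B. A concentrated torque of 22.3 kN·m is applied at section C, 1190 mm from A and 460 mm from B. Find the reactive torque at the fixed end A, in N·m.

6220 N·m

With uniform GJ and both ends fixed, compatibility θ_AC = θ_CB gives T_A·a = T_B·b, together with T_A + T_B = T₀.
T_A = T₀·b/(a+b) = 22300·460/1650 = 6217 N·m; T_B = 16080 N·m.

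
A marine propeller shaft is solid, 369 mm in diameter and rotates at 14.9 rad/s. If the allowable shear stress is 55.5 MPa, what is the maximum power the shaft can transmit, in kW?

J = πd⁴/32 = π(0.369)⁴/32 = 1.820×10^-3 m⁴.
T_max = τ_allow·J/r = 5.55×10^7 × 1.820×10^-3 / 0.184 = 547500 N·m.
ω = 14.9 rad/s, so P_max = T_max·ω = 8.158×10^6 W.

8160 kW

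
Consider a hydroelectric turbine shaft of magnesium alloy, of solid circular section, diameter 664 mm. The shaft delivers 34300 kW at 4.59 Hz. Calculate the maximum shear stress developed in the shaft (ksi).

3.00 ksi

ω = 2π·4.59 = 28.84 rad/s, so T = P/ω = 34300×10³ / 28.84 = 1.189e6 N·m.
J = πd⁴/32 = π(0.664)⁴/32 = 0.01908 m⁴.
τ_max = T·r/J = 1.189e6 × 0.332 / 0.01908 = 2.069×10^7 Pa.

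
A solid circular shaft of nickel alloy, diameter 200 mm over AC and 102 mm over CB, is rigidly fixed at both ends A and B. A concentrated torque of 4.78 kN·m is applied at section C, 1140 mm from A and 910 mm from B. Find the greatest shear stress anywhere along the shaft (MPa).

Compatibility: T_A·a/J_AC = T_B·b/J_CB with T_A + T_B = T₀.
J_AC = 1.57×10^-4 m⁴, J_CB = 1.06×10^-5 m⁴, so T_A = T₀·(J_AC/a)/((J_AC/a)+(J_CB/b)) = 4407 N·m, T_B = 373.5 N·m.
τ in each portion: τ_AC = 2.81×10^6 Pa, τ_CB = 1.79×10^6 Pa; maximum is in AC.
τ_max = T_AC·r/J = 4407·0.100/1.57×10^-4 = 2.805×10^6 Pa.

2.81 MPa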